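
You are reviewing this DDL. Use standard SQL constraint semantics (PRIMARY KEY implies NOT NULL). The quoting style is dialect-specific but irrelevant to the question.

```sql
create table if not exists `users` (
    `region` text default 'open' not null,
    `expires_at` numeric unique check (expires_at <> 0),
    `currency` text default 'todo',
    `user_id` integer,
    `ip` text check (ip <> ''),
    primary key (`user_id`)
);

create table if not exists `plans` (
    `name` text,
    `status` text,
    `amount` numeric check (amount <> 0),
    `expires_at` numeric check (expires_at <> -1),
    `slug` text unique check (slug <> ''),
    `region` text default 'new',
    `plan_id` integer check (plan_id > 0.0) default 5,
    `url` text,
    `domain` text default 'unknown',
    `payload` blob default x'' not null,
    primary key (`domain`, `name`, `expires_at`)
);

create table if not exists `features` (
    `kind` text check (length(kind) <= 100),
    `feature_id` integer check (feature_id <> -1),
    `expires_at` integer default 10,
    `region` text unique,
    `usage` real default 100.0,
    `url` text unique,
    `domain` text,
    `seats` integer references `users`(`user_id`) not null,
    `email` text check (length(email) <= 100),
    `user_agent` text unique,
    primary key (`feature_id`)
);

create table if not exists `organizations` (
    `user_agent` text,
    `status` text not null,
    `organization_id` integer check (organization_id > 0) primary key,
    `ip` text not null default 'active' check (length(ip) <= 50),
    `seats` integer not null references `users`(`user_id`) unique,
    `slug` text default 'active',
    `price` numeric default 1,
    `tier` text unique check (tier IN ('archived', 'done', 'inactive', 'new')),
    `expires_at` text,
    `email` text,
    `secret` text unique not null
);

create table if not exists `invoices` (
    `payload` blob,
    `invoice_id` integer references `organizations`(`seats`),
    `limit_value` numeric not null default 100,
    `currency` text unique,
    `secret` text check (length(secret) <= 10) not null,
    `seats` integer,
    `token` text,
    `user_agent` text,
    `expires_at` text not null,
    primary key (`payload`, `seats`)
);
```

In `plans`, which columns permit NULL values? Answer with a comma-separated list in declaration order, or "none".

- name: part of the PRIMARY KEY, which implies NOT NULL → not nullable.
- status: no NOT NULL constraint applies → nullable.
- amount: CHECK does not forbid NULL (a CHECK constraint passes when its expression is NULL) → nullable.
- expires_at: part of the PRIMARY KEY, which implies NOT NULL → not nullable.
- slug: CHECK does not forbid NULL (a CHECK constraint passes when its expression is NULL) → nullable.
- region: DEFAULT only fills an omitted column; an explicit NULL is still allowed → nullable.
- plan_id: CHECK does not forbid NULL (a CHECK constraint passes when its expression is NULL) → nullable.
- url: no NOT NULL constraint applies → nullable.
- domain: part of the PRIMARY KEY, which implies NOT NULL → not nullable.
- payload: declared NOT NULL → not nullable.

status, amount, slug, region, plan_id, url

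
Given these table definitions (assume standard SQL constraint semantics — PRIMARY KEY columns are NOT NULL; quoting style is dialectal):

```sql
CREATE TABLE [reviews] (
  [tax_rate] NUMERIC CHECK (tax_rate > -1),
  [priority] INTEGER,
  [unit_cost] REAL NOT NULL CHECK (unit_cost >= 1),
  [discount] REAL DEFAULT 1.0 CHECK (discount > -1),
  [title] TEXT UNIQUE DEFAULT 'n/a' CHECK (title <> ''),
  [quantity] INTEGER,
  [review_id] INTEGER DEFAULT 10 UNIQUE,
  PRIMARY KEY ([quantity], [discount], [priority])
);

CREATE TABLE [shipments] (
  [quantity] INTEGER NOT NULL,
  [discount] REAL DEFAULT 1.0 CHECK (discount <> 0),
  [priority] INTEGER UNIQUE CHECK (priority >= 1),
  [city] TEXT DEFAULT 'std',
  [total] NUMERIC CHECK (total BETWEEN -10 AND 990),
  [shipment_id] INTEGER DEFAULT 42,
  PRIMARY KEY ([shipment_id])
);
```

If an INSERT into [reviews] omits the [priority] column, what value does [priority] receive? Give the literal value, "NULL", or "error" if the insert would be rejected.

error

priority has no DEFAULT clause.
Omitting it would insert NULL, but it is part of the PRIMARY KEY, so the INSERT fails.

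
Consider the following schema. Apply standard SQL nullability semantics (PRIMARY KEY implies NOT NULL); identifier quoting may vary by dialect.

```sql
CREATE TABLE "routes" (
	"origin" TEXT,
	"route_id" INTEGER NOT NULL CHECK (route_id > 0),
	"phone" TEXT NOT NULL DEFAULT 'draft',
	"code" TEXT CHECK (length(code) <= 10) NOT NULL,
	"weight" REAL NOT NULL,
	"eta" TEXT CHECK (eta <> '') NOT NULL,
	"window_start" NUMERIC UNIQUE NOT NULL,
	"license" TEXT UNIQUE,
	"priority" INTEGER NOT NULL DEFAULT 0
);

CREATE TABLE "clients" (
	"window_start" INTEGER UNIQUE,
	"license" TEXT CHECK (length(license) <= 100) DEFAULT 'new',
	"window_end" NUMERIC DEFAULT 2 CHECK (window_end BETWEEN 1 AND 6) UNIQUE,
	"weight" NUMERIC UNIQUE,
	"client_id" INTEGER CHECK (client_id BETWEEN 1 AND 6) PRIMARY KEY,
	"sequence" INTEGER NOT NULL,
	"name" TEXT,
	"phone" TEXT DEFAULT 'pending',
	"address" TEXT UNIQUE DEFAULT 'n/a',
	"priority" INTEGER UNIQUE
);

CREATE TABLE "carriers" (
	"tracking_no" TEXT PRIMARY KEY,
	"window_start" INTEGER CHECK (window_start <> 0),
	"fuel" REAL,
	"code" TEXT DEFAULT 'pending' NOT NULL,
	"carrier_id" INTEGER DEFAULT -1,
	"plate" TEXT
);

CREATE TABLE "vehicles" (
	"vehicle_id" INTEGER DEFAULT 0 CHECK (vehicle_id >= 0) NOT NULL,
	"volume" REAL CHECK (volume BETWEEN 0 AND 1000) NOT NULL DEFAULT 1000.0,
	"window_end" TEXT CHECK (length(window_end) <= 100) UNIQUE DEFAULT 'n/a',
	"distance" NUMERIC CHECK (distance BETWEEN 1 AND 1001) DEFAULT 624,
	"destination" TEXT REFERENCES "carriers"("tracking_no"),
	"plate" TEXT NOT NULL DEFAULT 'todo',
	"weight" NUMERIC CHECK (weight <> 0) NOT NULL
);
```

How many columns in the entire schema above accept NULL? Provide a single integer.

routes: 2 nullable (origin, license — PK none and explicit NOT NULL columns excluded).
clients: 8 nullable (window_start, license, window_end, weight, name, phone, address, priority — PK (client_id) and explicit NOT NULL columns excluded).
carriers: 4 nullable (window_start, fuel, carrier_id, plate — PK (tracking_no) and explicit NOT NULL columns excluded).
vehicles: 3 nullable (window_end, distance, destination — PK none and explicit NOT NULL columns excluded).
Total: 2 + 8 + 4 + 3 = 17.

17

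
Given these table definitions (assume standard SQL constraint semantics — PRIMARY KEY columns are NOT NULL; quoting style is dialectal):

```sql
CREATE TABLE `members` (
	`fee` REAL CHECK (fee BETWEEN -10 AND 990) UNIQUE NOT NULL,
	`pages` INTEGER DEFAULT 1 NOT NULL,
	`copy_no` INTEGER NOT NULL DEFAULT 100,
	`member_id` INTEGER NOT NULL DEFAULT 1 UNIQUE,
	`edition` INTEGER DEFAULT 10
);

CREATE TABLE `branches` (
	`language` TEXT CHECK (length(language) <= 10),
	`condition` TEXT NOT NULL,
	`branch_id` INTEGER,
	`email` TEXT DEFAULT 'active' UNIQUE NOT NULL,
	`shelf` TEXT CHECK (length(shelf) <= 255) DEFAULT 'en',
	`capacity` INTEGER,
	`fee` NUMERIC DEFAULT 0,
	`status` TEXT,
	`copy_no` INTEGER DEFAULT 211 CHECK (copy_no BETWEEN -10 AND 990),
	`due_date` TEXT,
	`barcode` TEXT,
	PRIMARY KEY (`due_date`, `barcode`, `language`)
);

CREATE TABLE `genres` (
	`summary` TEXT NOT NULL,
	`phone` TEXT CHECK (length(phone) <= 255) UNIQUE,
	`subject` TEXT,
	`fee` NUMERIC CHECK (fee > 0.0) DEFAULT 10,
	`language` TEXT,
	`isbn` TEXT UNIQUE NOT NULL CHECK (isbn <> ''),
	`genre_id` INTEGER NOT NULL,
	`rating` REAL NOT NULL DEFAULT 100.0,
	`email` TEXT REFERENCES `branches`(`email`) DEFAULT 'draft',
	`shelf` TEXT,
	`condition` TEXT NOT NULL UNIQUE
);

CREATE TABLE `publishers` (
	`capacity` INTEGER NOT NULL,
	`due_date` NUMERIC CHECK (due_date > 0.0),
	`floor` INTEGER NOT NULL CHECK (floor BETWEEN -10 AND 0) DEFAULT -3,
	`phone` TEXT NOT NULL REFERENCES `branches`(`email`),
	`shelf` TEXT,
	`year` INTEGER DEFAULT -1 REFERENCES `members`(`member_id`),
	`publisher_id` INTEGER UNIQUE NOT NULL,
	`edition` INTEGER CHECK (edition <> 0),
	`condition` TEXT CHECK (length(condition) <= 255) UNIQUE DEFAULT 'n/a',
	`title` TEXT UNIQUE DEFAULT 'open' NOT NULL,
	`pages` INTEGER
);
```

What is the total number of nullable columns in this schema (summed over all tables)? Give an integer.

members: 1 nullable (edition — PK none and explicit NOT NULL columns excluded).
branches: 6 nullable (branch_id, shelf, capacity, fee, status, copy_no — PK (due_date, barcode, language) and explicit NOT NULL columns excluded).
genres: 6 nullable (phone, subject, fee, language, email, shelf — PK none and explicit NOT NULL columns excluded).
publishers: 6 nullable (due_date, shelf, year, edition, condition, pages — PK none and explicit NOT NULL columns excluded).
Total: 1 + 6 + 6 + 6 = 19.

19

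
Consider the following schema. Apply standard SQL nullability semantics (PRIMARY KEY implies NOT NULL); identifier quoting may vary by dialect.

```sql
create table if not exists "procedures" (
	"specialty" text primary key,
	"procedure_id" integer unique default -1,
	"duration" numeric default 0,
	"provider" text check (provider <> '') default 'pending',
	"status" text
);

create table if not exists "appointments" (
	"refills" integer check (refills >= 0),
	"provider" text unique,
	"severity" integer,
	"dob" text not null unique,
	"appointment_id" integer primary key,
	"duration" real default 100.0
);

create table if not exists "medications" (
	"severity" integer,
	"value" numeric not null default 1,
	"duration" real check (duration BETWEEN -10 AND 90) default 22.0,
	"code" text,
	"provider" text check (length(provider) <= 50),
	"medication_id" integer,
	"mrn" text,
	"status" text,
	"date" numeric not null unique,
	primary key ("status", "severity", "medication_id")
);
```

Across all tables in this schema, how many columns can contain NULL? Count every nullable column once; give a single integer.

12

procedures: 4 nullable (procedure_id, duration, provider, status — PK (specialty) and explicit NOT NULL columns excluded).
appointments: 4 nullable (refills, provider, severity, duration — PK (appointment_id) and explicit NOT NULL columns excluded).
medications: 4 nullable (duration, code, provider, mrn — PK (status, severity, medication_id) and explicit NOT NULL columns excluded).
Total: 4 + 4 + 4 = 12.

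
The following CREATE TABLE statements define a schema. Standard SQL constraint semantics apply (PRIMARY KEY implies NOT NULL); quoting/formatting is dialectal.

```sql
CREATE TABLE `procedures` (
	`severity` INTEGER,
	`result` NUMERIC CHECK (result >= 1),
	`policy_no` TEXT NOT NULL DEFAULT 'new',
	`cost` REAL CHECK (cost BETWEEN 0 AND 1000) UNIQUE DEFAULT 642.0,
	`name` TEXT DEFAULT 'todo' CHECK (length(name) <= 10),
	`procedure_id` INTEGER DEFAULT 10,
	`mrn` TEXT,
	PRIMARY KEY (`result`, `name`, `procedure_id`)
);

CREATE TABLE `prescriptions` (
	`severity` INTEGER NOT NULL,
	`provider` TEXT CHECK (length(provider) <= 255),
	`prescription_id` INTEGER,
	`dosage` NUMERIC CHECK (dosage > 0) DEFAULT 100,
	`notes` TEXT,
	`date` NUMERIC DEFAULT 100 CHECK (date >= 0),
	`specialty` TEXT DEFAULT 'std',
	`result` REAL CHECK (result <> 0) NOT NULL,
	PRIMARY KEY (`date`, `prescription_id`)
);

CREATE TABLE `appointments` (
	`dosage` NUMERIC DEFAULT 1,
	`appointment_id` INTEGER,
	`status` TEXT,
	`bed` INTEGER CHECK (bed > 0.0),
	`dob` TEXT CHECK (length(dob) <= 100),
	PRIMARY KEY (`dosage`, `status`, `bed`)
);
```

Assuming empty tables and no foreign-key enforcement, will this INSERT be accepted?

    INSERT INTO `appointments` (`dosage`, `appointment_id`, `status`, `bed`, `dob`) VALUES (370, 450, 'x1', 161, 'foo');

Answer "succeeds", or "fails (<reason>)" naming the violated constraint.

NOT NULL columns: bed is supplied; dosage is supplied; status is supplied.
CHECK constraints: 161 satisfies (bed > 0.0); 'foo' satisfies (length(dob) <= 100).
No constraint is violated.

succeeds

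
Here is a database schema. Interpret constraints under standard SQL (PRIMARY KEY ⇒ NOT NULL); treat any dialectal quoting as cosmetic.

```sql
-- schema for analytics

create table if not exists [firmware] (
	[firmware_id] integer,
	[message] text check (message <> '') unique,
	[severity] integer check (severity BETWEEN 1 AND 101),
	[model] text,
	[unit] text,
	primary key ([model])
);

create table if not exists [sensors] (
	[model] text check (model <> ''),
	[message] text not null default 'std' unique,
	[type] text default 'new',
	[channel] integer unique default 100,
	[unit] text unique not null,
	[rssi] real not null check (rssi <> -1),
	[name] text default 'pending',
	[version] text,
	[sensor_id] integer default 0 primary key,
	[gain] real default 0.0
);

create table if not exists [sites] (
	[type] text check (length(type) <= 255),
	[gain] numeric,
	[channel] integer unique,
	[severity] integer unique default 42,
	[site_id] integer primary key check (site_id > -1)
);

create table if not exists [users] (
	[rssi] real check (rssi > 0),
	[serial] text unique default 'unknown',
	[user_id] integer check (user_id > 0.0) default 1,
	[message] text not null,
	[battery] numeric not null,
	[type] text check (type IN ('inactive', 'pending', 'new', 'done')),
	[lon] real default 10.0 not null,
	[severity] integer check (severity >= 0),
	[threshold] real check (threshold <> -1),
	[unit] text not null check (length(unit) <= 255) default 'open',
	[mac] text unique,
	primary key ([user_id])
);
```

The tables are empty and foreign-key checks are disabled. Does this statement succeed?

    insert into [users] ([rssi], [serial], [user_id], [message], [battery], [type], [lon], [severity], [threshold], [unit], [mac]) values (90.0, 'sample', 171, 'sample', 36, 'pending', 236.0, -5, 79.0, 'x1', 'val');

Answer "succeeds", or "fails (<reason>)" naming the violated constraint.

The value -5 for severity violates CHECK (severity >= 0).

fails (CHECK on severity)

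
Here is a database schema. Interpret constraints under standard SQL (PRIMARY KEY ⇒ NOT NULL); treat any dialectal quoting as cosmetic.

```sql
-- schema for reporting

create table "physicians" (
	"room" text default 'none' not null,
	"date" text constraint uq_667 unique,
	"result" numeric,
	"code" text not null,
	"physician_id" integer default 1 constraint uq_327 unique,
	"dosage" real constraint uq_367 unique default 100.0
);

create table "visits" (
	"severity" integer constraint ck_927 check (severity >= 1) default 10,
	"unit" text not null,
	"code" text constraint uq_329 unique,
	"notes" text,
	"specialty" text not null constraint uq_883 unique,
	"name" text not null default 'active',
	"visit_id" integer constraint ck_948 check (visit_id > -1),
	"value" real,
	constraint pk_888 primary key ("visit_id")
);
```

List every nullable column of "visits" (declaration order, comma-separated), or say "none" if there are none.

severity, code, notes, value

- severity: CHECK does not forbid NULL (a CHECK constraint passes when its expression is NULL) → nullable.
- unit: declared NOT NULL → not nullable.
- code: UNIQUE does not imply NOT NULL → nullable.
- notes: no NOT NULL constraint applies → nullable.
- specialty: declared NOT NULL → not nullable.
- name: declared NOT NULL → not nullable.
- visit_id: part of the PRIMARY KEY, which implies NOT NULL → not nullable.
- value: no NOT NULL constraint applies → nullable.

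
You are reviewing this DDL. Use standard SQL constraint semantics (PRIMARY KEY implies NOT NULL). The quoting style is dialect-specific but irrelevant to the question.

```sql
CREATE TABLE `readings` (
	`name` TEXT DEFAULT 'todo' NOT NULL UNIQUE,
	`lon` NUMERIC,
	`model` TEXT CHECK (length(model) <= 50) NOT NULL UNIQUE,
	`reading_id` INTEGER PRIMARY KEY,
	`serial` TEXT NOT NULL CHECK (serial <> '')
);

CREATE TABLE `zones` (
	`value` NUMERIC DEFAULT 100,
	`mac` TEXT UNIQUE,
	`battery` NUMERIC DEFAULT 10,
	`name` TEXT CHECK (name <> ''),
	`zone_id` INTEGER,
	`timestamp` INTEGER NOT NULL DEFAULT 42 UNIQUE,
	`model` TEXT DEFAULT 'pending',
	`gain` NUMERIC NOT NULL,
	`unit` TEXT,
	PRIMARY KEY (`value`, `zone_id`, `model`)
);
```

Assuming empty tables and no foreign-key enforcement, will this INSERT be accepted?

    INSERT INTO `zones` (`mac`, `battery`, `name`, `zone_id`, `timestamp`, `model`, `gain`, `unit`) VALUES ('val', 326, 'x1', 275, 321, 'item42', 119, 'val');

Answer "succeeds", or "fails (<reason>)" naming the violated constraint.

NOT NULL columns: gain is supplied; model is supplied; timestamp is supplied; value defaults to 100; zone_id is supplied.
CHECK constraints: 'x1' satisfies (name <> '').
No constraint is violated.

succeeds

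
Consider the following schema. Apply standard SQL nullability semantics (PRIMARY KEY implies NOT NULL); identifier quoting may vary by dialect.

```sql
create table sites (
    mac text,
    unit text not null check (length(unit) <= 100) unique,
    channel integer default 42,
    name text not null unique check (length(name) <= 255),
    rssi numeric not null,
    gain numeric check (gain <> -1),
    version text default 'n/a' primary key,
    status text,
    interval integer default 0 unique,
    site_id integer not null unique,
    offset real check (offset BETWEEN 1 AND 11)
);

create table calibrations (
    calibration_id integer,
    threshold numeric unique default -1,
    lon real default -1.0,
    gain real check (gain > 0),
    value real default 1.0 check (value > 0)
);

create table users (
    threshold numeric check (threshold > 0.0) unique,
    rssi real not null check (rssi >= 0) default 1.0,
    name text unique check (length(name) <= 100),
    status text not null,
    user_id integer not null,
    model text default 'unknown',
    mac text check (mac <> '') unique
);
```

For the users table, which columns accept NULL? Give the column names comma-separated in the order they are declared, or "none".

threshold, name, model, mac

- threshold: CHECK does not forbid NULL (a CHECK constraint passes when its expression is NULL) → nullable.
- rssi: declared NOT NULL → not nullable.
- name: CHECK does not forbid NULL (a CHECK constraint passes when its expression is NULL) → nullable.
- status: declared NOT NULL → not nullable.
- user_id: declared NOT NULL → not nullable.
- model: DEFAULT only fills an omitted column; an explicit NULL is still allowed → nullable.
- mac: CHECK does not forbid NULL (a CHECK constraint passes when its expression is NULL) → nullable.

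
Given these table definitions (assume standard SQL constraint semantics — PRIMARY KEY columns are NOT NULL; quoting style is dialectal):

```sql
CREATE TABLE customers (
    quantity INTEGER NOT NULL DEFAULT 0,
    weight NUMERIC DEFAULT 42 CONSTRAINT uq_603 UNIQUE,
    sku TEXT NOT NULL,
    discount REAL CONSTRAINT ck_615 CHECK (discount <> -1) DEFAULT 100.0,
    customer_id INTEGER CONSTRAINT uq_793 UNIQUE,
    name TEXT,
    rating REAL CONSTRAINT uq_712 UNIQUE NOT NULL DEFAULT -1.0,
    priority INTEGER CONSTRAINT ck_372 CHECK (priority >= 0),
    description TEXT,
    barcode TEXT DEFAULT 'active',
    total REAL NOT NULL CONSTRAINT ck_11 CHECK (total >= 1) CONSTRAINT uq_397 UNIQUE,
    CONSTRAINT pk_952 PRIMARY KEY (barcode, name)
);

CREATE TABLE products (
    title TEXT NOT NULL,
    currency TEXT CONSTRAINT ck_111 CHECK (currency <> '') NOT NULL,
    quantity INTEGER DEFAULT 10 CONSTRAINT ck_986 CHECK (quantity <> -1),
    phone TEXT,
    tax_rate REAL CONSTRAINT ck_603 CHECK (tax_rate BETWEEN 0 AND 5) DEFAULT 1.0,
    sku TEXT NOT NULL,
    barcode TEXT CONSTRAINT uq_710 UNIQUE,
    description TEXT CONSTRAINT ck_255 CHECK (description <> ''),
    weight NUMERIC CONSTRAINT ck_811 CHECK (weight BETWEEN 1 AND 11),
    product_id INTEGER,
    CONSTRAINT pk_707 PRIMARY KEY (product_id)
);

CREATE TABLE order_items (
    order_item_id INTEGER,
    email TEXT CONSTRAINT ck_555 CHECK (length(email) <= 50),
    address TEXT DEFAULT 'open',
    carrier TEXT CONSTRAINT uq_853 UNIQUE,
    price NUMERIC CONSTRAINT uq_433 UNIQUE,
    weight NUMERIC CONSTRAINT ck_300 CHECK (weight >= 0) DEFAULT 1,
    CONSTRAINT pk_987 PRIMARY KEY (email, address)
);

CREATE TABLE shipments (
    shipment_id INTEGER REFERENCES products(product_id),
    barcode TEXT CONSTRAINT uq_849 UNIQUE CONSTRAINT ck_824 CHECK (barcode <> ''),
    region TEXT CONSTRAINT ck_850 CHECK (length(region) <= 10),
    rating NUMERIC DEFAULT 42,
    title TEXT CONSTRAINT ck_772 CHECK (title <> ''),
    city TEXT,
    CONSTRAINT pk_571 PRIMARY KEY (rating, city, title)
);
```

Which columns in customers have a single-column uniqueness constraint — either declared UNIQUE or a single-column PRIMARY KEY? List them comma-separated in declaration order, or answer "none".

weight, customer_id, rating, total

- quantity: no UNIQUE or single-column PK constraint.
- weight: declared UNIQUE → unique.
- sku: no UNIQUE or single-column PK constraint.
- discount: no UNIQUE or single-column PK constraint.
- customer_id: declared UNIQUE → unique.
- name: part of a composite PRIMARY KEY — only the tuple is unique, not this column on its own.
- rating: declared UNIQUE → unique.
- priority: no UNIQUE or single-column PK constraint.
- description: no UNIQUE or single-column PK constraint.
- barcode: part of a composite PRIMARY KEY — only the tuple is unique, not this column on its own.
- total: declared UNIQUE → unique.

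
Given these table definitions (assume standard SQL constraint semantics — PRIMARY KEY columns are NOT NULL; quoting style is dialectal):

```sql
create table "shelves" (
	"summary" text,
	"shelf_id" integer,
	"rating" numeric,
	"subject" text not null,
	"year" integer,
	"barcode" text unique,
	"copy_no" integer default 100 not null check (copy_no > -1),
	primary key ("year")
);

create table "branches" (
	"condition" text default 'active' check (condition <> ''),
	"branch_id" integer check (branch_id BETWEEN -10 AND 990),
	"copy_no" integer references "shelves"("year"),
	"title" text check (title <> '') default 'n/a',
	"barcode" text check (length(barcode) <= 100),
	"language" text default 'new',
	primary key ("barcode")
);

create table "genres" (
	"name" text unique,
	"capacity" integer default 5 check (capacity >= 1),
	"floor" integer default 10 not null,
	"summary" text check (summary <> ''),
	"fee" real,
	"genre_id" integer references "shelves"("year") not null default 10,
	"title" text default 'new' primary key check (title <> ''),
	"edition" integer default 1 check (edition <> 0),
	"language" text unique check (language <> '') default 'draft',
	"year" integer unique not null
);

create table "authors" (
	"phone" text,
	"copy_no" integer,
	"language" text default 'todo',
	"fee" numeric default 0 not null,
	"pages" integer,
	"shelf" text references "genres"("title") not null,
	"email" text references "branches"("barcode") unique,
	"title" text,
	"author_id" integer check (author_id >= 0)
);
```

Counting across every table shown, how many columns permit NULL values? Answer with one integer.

22

shelves: 4 nullable (summary, shelf_id, rating, barcode — PK (year) and explicit NOT NULL columns excluded).
branches: 5 nullable (condition, branch_id, copy_no, title, language — PK (barcode) and explicit NOT NULL columns excluded).
genres: 6 nullable (name, capacity, summary, fee, edition, language — PK (title) and explicit NOT NULL columns excluded).
authors: 7 nullable (phone, copy_no, language, pages, email, title, author_id — PK none and explicit NOT NULL columns excluded).
Total: 4 + 5 + 6 + 7 = 22.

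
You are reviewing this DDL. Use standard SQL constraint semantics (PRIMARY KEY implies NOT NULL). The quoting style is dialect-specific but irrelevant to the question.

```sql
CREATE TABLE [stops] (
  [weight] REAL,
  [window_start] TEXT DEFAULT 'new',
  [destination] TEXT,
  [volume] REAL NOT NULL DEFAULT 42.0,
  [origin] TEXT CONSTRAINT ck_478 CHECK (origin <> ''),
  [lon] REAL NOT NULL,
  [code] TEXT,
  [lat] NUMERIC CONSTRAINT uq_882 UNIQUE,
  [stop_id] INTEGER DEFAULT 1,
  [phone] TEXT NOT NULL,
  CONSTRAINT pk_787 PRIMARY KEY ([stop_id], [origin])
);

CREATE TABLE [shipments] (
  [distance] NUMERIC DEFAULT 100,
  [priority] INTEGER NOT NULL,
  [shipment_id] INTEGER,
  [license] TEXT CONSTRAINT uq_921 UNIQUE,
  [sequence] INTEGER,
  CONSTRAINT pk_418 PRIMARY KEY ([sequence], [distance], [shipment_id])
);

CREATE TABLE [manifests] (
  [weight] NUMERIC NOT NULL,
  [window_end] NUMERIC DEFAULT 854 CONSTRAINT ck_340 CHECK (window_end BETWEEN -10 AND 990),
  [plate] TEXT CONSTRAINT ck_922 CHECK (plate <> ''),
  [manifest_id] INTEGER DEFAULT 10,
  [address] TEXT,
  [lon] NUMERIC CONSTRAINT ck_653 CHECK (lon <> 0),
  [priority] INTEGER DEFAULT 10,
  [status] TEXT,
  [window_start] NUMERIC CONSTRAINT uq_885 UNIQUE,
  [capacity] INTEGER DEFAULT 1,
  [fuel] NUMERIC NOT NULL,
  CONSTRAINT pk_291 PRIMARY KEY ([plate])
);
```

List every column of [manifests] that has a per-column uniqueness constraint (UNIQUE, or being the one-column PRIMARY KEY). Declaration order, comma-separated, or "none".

- weight: no UNIQUE or single-column PK constraint.
- window_end: no UNIQUE or single-column PK constraint.
- plate: single-column PRIMARY KEY → unique.
- manifest_id: no UNIQUE or single-column PK constraint.
- address: no UNIQUE or single-column PK constraint.
- lon: no UNIQUE or single-column PK constraint.
- priority: no UNIQUE or single-column PK constraint.
- status: no UNIQUE or single-column PK constraint.
- window_start: declared UNIQUE → unique.
- capacity: no UNIQUE or single-column PK constraint.
- fuel: no UNIQUE or single-column PK constraint.

plate, window_start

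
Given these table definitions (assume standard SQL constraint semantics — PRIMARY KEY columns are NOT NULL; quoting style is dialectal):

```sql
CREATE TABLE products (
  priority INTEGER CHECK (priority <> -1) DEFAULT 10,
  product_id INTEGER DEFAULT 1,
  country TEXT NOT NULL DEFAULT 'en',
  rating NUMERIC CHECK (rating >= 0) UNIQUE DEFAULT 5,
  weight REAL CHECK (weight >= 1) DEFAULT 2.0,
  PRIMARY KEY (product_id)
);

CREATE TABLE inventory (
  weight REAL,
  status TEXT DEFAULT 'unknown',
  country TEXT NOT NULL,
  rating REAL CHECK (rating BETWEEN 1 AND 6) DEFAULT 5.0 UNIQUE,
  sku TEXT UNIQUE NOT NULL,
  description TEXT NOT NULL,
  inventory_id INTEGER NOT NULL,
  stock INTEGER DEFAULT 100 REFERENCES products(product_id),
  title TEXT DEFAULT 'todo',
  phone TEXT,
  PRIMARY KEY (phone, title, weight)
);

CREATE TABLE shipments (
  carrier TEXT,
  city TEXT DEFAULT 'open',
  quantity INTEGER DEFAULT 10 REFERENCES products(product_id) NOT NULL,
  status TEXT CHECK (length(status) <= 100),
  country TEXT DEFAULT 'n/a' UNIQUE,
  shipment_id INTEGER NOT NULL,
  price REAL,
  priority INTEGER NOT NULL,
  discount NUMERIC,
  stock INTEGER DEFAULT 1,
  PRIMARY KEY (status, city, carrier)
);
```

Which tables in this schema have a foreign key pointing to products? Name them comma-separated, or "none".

- inventory.stock references products(product_id).
- shipments.quantity references products(product_id).

inventory, shipments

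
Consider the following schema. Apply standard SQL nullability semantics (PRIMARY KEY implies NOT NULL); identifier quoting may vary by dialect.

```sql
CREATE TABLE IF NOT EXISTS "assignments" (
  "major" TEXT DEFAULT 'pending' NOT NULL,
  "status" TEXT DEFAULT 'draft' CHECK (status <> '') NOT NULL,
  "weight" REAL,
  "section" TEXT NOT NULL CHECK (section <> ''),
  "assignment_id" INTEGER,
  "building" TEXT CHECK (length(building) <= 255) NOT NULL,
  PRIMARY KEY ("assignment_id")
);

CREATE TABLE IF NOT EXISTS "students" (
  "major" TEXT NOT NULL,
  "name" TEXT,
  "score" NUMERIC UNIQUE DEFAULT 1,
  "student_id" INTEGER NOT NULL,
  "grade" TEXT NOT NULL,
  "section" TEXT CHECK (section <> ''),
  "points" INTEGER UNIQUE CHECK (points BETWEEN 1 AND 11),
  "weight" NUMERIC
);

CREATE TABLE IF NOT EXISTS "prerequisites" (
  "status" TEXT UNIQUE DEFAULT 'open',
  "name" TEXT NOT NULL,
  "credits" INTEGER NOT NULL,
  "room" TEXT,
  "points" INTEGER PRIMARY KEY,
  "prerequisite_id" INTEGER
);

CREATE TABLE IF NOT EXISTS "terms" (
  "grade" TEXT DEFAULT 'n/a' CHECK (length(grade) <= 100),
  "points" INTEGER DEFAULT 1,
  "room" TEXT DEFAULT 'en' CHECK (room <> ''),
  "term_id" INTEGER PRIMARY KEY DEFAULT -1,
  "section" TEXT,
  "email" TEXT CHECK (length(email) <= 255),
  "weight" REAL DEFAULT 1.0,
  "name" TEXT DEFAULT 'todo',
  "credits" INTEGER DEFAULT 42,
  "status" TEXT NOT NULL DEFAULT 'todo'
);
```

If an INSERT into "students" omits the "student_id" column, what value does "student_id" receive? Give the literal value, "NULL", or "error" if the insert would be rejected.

error

student_id has no DEFAULT clause.
Omitting it would insert NULL, but it is declared NOT NULL, so the INSERT fails.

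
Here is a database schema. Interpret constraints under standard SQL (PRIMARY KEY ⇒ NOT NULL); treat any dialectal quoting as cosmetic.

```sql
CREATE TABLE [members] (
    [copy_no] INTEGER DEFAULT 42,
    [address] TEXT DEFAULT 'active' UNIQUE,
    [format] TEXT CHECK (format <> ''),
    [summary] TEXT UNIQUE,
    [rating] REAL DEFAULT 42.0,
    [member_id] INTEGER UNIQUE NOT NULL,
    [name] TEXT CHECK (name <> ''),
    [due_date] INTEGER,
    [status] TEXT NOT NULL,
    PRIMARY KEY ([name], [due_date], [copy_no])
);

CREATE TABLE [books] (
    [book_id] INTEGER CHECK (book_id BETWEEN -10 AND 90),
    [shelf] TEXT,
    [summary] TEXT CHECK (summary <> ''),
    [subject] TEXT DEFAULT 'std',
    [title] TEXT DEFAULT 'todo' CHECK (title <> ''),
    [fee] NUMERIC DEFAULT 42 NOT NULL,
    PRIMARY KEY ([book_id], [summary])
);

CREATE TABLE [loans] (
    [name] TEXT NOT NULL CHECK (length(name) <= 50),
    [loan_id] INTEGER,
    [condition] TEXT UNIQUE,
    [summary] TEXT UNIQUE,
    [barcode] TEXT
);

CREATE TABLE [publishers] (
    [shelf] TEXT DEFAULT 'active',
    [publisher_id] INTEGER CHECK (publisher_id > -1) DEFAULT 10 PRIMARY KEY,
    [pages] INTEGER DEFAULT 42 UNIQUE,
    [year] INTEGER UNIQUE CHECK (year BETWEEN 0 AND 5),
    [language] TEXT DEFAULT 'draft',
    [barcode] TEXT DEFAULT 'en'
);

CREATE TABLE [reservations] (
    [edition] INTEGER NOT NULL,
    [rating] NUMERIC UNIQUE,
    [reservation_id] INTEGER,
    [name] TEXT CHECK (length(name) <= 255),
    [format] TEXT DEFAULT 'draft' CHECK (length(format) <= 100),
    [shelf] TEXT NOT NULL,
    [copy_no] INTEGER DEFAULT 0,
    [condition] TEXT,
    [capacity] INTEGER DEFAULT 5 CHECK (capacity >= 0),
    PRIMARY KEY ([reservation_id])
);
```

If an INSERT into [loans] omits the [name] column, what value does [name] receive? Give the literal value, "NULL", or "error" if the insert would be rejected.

name has no DEFAULT clause.
Omitting it would insert NULL, but it is declared NOT NULL, so the INSERT fails.

error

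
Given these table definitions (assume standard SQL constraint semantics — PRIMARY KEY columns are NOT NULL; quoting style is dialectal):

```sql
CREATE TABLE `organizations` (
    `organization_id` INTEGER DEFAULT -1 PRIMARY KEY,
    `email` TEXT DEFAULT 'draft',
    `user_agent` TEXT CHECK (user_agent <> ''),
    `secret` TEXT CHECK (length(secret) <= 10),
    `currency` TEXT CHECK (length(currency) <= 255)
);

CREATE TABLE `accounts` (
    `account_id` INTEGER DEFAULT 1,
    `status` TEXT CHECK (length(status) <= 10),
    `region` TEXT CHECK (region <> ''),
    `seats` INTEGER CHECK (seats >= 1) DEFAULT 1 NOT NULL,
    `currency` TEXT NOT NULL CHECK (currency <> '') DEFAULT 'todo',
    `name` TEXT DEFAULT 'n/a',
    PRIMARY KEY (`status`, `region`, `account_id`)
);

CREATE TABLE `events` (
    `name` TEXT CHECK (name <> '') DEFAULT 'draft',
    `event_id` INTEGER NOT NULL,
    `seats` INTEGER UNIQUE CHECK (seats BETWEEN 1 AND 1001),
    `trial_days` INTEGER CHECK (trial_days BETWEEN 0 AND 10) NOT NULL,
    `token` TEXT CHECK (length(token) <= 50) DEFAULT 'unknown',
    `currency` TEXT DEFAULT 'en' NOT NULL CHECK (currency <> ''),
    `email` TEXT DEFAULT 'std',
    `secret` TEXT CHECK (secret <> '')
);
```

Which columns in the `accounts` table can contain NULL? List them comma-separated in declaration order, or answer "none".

name

- account_id: part of the PRIMARY KEY, which implies NOT NULL → not nullable.
- status: part of the PRIMARY KEY, which implies NOT NULL → not nullable.
- region: part of the PRIMARY KEY, which implies NOT NULL → not nullable.
- seats: declared NOT NULL → not nullable.
- currency: declared NOT NULL → not nullable.
- name: DEFAULT only fills an omitted column; an explicit NULL is still allowed → nullable.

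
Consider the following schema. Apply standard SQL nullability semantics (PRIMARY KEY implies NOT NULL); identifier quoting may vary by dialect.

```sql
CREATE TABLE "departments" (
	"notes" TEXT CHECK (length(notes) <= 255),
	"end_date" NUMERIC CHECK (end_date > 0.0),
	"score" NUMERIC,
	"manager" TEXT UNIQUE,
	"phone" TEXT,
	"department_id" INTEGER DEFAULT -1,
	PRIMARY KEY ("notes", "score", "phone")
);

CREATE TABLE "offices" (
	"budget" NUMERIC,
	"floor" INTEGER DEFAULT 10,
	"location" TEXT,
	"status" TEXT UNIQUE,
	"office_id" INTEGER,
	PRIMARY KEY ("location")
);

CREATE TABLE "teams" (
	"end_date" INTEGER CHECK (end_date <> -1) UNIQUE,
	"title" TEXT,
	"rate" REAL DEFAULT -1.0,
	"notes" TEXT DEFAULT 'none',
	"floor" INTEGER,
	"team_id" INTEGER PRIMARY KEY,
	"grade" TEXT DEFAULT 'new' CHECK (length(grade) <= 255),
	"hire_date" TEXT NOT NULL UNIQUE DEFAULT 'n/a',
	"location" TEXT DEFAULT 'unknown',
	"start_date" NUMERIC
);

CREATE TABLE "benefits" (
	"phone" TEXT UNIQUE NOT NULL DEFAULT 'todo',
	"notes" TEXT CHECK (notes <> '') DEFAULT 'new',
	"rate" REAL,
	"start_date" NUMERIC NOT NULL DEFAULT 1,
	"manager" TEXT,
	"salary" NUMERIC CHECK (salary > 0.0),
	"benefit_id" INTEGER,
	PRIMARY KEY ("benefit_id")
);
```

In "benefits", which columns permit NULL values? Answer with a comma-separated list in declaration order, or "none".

- phone: declared NOT NULL → not nullable.
- notes: CHECK does not forbid NULL (a CHECK constraint passes when its expression is NULL) → nullable.
- rate: no NOT NULL constraint applies → nullable.
- start_date: declared NOT NULL → not nullable.
- manager: no NOT NULL constraint applies → nullable.
- salary: CHECK does not forbid NULL (a CHECK constraint passes when its expression is NULL) → nullable.
- benefit_id: part of the PRIMARY KEY, which implies NOT NULL → not nullable.

notes, rate, manager, salary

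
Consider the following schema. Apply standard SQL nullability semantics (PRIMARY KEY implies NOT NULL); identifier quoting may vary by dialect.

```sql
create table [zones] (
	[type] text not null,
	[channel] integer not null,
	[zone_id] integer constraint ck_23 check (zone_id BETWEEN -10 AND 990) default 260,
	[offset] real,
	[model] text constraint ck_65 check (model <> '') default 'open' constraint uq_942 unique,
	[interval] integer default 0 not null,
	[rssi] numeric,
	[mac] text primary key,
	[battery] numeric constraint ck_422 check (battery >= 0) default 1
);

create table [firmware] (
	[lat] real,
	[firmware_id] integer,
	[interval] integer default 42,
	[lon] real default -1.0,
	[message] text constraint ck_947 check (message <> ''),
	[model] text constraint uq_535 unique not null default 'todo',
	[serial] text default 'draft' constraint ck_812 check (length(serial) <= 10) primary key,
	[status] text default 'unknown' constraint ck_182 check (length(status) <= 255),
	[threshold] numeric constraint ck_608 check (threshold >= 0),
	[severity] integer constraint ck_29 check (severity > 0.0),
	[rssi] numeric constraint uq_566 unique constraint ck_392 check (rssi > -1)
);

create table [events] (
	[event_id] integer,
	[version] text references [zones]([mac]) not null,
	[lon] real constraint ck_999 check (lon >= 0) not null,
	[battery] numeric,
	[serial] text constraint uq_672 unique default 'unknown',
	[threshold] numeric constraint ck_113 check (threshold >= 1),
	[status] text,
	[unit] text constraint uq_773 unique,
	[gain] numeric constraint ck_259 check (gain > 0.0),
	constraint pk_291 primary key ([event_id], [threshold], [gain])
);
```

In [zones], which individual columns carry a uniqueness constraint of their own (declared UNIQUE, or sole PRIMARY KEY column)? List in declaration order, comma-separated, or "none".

model, mac

- type: no UNIQUE or single-column PK constraint.
- channel: no UNIQUE or single-column PK constraint.
- zone_id: no UNIQUE or single-column PK constraint.
- offset: no UNIQUE or single-column PK constraint.
- model: declared UNIQUE → unique.
- interval: no UNIQUE or single-column PK constraint.
- rssi: no UNIQUE or single-column PK constraint.
- mac: single-column PRIMARY KEY → unique.
- battery: no UNIQUE or single-column PK constraint.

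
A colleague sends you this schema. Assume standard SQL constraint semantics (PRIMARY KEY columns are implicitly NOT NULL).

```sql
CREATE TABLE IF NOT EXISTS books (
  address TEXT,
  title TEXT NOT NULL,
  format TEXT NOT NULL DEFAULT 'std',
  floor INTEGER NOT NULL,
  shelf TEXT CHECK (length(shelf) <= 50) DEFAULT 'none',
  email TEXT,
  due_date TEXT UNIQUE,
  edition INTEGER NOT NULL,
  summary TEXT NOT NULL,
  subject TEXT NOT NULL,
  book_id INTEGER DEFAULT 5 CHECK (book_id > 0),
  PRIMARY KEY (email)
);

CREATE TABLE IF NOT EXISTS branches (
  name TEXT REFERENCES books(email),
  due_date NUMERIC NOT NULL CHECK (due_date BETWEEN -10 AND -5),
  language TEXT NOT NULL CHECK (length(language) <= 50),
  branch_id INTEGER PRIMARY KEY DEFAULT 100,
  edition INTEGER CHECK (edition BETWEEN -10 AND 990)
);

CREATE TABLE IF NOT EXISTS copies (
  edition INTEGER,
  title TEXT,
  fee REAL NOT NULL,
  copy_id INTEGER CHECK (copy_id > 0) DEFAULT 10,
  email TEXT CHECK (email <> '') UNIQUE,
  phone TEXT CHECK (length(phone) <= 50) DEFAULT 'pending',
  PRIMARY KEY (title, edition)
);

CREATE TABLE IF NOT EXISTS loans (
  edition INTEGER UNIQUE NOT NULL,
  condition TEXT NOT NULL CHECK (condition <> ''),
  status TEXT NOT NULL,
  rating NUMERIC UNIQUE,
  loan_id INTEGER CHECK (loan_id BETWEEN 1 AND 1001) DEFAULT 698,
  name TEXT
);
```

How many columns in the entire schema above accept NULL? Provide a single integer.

12

books: 4 nullable (address, shelf, due_date, book_id — PK (email) and explicit NOT NULL columns excluded).
branches: 2 nullable (name, edition — PK (branch_id) and explicit NOT NULL columns excluded).
copies: 3 nullable (copy_id, email, phone — PK (title, edition) and explicit NOT NULL columns excluded).
loans: 3 nullable (rating, loan_id, name — PK none and explicit NOT NULL columns excluded).
Total: 4 + 2 + 3 + 3 = 12.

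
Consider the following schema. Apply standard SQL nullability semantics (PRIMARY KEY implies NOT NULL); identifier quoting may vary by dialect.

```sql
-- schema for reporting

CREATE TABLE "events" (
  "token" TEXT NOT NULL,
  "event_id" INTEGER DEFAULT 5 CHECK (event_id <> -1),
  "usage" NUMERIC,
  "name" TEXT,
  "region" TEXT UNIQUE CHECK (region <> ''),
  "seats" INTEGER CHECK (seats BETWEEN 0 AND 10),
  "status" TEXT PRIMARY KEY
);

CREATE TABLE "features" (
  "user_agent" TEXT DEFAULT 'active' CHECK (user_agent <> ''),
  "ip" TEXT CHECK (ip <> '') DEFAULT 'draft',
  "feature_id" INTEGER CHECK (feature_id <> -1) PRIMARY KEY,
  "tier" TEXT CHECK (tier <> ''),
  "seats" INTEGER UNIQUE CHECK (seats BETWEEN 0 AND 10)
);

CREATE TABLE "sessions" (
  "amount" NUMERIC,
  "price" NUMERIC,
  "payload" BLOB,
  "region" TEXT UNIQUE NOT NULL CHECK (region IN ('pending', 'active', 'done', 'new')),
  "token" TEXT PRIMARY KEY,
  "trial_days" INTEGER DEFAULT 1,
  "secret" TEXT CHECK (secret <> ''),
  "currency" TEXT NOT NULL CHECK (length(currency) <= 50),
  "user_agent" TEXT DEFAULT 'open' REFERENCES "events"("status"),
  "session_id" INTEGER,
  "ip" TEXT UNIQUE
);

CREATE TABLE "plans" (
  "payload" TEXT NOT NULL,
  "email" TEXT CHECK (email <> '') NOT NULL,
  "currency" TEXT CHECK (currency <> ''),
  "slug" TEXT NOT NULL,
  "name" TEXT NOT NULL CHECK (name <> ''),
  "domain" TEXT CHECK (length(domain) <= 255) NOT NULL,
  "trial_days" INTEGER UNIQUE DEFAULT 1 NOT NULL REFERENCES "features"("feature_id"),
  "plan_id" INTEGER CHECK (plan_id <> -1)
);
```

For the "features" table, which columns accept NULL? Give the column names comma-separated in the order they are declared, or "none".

- user_agent: CHECK does not forbid NULL (a CHECK constraint passes when its expression is NULL) → nullable.
- ip: CHECK does not forbid NULL (a CHECK constraint passes when its expression is NULL) → nullable.
- feature_id: part of the PRIMARY KEY, which implies NOT NULL → not nullable.
- tier: CHECK does not forbid NULL (a CHECK constraint passes when its expression is NULL) → nullable.
- seats: CHECK does not forbid NULL (a CHECK constraint passes when its expression is NULL) → nullable.

user_agent, ip, tier, seats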